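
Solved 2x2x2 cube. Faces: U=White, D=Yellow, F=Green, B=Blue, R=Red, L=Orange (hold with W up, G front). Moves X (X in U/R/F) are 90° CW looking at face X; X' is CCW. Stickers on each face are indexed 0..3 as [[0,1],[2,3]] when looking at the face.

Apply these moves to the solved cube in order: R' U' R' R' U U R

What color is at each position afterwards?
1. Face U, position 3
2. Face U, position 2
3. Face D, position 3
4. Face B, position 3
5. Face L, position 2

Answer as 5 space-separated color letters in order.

Answer: R G O B O

Derivation:
After move 1 (R'): R=RRRR U=WBWB F=GWGW D=YGYG B=YBYB
After move 2 (U'): U=BBWW F=OOGW R=GWRR B=RRYB L=YBOO
After move 3 (R'): R=WRGR U=BYWR F=OBGW D=YOYW B=GRGB
After move 4 (R'): R=RRWG U=BGWG F=OYGR D=YBYW B=WROB
After move 5 (U): U=WBGG F=RRGR R=WRWG B=YBOB L=OYOO
After move 6 (U): U=GWGB F=WRGR R=YBWG B=OYOB L=RROO
After move 7 (R): R=WYGB U=GRGR F=WBGW D=YOYO B=BYWB
Query 1: U[3] = R
Query 2: U[2] = G
Query 3: D[3] = O
Query 4: B[3] = B
Query 5: L[2] = O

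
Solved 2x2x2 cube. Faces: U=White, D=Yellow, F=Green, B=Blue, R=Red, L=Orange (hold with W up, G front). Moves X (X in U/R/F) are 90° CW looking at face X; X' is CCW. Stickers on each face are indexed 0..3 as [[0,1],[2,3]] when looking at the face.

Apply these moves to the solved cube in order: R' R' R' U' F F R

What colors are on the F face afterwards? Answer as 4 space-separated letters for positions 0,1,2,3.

After move 1 (R'): R=RRRR U=WBWB F=GWGW D=YGYG B=YBYB
After move 2 (R'): R=RRRR U=WYWY F=GBGB D=YWYW B=GBGB
After move 3 (R'): R=RRRR U=WGWG F=GYGY D=YBYB B=WBWB
After move 4 (U'): U=GGWW F=OOGY R=GYRR B=RRWB L=WBOO
After move 5 (F): F=GOYO U=GGOB R=WYWR D=RGYB L=WYOB
After move 6 (F): F=YGOO U=GGBY R=OYBR D=WWYB L=WROG
After move 7 (R): R=BORY U=GGBO F=YWOB D=WWYR B=YRGB
Query: F face = YWOB

Answer: Y W O B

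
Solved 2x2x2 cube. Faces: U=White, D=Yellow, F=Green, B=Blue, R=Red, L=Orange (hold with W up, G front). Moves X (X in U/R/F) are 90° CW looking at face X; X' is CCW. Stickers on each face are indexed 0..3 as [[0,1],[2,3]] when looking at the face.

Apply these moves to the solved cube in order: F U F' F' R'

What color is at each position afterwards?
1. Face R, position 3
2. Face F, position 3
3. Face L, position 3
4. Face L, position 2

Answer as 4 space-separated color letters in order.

After move 1 (F): F=GGGG U=WWOO R=WRWR D=RRYY L=OYOY
After move 2 (U): U=OWOW F=WRGG R=BBWR B=OYBB L=GGOY
After move 3 (F'): F=RGWG U=OWBW R=RBRR D=GYYY L=GWOO
After move 4 (F'): F=GGRW U=OWRR R=YBGR D=WOYY L=GWOB
After move 5 (R'): R=BRYG U=OBRO F=GWRR D=WGYW B=YYOB
Query 1: R[3] = G
Query 2: F[3] = R
Query 3: L[3] = B
Query 4: L[2] = O

Answer: G R B O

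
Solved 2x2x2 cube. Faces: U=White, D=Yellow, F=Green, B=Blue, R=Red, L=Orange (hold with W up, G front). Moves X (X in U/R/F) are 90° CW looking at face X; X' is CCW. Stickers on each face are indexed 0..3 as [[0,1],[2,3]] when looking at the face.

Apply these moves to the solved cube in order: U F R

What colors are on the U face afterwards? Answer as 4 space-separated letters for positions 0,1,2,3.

After move 1 (U): U=WWWW F=RRGG R=BBRR B=OOBB L=GGOO
After move 2 (F): F=GRGR U=WWOG R=WBWR D=RBYY L=GYOY
After move 3 (R): R=WWRB U=WROR F=GBGY D=RBYO B=GOWB
Query: U face = WROR

Answer: W R O R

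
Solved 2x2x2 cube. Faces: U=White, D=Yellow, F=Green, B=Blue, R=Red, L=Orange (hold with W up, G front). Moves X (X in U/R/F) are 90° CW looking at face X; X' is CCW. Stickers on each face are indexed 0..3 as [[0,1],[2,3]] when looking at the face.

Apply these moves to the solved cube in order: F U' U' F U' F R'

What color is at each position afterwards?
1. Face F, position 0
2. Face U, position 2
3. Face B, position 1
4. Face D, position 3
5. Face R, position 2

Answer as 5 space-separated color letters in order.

After move 1 (F): F=GGGG U=WWOO R=WRWR D=RRYY L=OYOY
After move 2 (U'): U=WOWO F=OYGG R=GGWR B=WRBB L=BBOY
After move 3 (U'): U=OOWW F=BBGG R=OYWR B=GGBB L=WROY
After move 4 (F): F=GBGB U=OOYR R=WYWR D=WOYY L=WROR
After move 5 (U'): U=OROY F=WRGB R=GBWR B=WYBB L=GGOR
After move 6 (F): F=GWBR U=ORRG R=OBYR D=WGYY L=GWOO
After move 7 (R'): R=BROY U=OBRW F=GRBG D=WWYR B=YYGB
Query 1: F[0] = G
Query 2: U[2] = R
Query 3: B[1] = Y
Query 4: D[3] = R
Query 5: R[2] = O

Answer: G R Y R O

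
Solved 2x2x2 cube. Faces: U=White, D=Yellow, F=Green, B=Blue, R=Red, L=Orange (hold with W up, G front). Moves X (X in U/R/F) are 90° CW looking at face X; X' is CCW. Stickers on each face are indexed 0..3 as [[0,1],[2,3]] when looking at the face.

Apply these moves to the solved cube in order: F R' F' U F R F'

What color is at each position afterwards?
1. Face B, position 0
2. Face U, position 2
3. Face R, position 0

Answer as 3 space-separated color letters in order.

Answer: O B R

Derivation:
After move 1 (F): F=GGGG U=WWOO R=WRWR D=RRYY L=OYOY
After move 2 (R'): R=RRWW U=WBOB F=GWGO D=RGYG B=YBRB
After move 3 (F'): F=WOGG U=WBRW R=GRRW D=YYYG L=OBOO
After move 4 (U): U=RWWB F=GRGG R=YBRW B=OBRB L=WOOO
After move 5 (F): F=GGGR U=RWOO R=WBBW D=RYYG L=WYOY
After move 6 (R): R=BWWB U=RGOR F=GYGG D=RRYO B=OBWB
After move 7 (F'): F=YGGG U=RGBW R=RWRB D=YYYO L=WROO
Query 1: B[0] = O
Query 2: U[2] = B
Query 3: R[0] = R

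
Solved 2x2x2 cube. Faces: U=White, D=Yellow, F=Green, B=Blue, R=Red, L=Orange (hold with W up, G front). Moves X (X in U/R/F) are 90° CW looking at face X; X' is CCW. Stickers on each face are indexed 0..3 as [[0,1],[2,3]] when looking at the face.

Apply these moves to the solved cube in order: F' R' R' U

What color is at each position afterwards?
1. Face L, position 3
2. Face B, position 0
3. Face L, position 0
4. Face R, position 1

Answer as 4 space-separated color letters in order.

After move 1 (F'): F=GGGG U=WWRR R=YRYR D=OOYY L=OWOW
After move 2 (R'): R=RRYY U=WBRB F=GWGR D=OGYG B=YBOB
After move 3 (R'): R=RYRY U=WORY F=GBGB D=OWYR B=GBGB
After move 4 (U): U=RWYO F=RYGB R=GBRY B=OWGB L=GBOW
Query 1: L[3] = W
Query 2: B[0] = O
Query 3: L[0] = G
Query 4: R[1] = B

Answer: W O G B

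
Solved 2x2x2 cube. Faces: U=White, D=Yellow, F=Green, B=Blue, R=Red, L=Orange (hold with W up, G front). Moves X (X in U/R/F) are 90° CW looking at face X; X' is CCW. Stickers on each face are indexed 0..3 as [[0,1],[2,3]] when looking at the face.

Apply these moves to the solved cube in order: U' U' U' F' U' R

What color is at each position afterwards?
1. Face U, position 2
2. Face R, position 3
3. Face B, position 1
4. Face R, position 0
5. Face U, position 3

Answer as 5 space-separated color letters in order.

Answer: W G B Y G

Derivation:
After move 1 (U'): U=WWWW F=OOGG R=GGRR B=RRBB L=BBOO
After move 2 (U'): U=WWWW F=BBGG R=OORR B=GGBB L=RROO
After move 3 (U'): U=WWWW F=RRGG R=BBRR B=OOBB L=GGOO
After move 4 (F'): F=RGRG U=WWBR R=YBYR D=GOYY L=GWOW
After move 5 (U'): U=WRWB F=GWRG R=RGYR B=YBBB L=OOOW
After move 6 (R): R=YRRG U=WWWG F=GORY D=GBYY B=BBRB
Query 1: U[2] = W
Query 2: R[3] = G
Query 3: B[1] = B
Query 4: R[0] = Y
Query 5: U[3] = G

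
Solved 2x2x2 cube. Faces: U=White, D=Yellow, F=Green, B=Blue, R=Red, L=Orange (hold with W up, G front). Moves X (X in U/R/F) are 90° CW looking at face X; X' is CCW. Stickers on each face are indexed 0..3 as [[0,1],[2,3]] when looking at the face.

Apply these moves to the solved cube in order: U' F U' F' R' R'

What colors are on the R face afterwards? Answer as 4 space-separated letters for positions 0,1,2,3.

Answer: R R O G

Derivation:
After move 1 (U'): U=WWWW F=OOGG R=GGRR B=RRBB L=BBOO
After move 2 (F): F=GOGO U=WWOB R=WGWR D=RGYY L=BYOY
After move 3 (U'): U=WBWO F=BYGO R=GOWR B=WGBB L=RROY
After move 4 (F'): F=YOBG U=WBGW R=GORR D=RYYY L=ROOW
After move 5 (R'): R=ORGR U=WBGW F=YBBW D=ROYG B=YGYB
After move 6 (R'): R=RROG U=WYGY F=YBBW D=RBYW B=GGOB
Query: R face = RROG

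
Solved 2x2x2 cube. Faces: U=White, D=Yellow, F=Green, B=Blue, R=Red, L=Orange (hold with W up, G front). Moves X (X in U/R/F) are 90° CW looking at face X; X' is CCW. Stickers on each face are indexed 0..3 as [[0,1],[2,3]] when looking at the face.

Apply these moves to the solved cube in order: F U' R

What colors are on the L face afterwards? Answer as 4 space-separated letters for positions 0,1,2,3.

After move 1 (F): F=GGGG U=WWOO R=WRWR D=RRYY L=OYOY
After move 2 (U'): U=WOWO F=OYGG R=GGWR B=WRBB L=BBOY
After move 3 (R): R=WGRG U=WYWG F=ORGY D=RBYW B=OROB
Query: L face = BBOY

Answer: B B O Y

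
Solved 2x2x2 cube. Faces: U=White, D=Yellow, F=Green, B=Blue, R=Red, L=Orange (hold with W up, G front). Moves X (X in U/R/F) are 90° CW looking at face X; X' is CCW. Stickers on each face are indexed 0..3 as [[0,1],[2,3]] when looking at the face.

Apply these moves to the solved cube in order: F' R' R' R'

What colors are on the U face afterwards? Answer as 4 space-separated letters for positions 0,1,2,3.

Answer: W G R G

Derivation:
After move 1 (F'): F=GGGG U=WWRR R=YRYR D=OOYY L=OWOW
After move 2 (R'): R=RRYY U=WBRB F=GWGR D=OGYG B=YBOB
After move 3 (R'): R=RYRY U=WORY F=GBGB D=OWYR B=GBGB
After move 4 (R'): R=YYRR U=WGRG F=GOGY D=OBYB B=RBWB
Query: U face = WGRG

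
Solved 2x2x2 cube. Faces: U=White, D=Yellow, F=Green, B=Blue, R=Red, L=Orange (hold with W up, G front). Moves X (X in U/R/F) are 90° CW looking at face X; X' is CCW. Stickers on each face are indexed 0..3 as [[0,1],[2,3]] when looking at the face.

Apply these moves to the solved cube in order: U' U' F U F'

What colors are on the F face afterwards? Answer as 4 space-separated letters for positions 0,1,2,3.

Answer: O B W G

Derivation:
After move 1 (U'): U=WWWW F=OOGG R=GGRR B=RRBB L=BBOO
After move 2 (U'): U=WWWW F=BBGG R=OORR B=GGBB L=RROO
After move 3 (F): F=GBGB U=WWOR R=WOWR D=ROYY L=RYOY
After move 4 (U): U=OWRW F=WOGB R=GGWR B=RYBB L=GBOY
After move 5 (F'): F=OBWG U=OWGW R=OGRR D=BYYY L=GWOR
Query: F face = OBWG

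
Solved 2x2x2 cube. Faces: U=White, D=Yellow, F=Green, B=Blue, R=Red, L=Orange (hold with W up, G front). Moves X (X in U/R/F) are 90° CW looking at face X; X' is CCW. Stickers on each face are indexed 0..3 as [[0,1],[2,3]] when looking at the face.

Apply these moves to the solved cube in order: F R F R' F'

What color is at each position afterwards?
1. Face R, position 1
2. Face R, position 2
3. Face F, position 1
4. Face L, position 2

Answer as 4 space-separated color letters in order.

After move 1 (F): F=GGGG U=WWOO R=WRWR D=RRYY L=OYOY
After move 2 (R): R=WWRR U=WGOG F=GRGY D=RBYB B=OBWB
After move 3 (F): F=GGYR U=WGYY R=OWGR D=RWYB L=OROB
After move 4 (R'): R=WROG U=WWYO F=GGYY D=RGYR B=BBWB
After move 5 (F'): F=GYGY U=WWWO R=GRRG D=RBYR L=OOOY
Query 1: R[1] = R
Query 2: R[2] = R
Query 3: F[1] = Y
Query 4: L[2] = O

Answer: R R Y O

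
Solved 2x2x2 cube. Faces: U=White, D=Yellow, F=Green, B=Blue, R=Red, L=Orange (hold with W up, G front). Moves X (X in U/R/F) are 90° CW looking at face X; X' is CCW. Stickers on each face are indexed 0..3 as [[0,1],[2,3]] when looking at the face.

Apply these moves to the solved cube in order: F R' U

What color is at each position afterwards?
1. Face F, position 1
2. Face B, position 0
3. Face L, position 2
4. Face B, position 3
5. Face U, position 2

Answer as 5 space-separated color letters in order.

After move 1 (F): F=GGGG U=WWOO R=WRWR D=RRYY L=OYOY
After move 2 (R'): R=RRWW U=WBOB F=GWGO D=RGYG B=YBRB
After move 3 (U): U=OWBB F=RRGO R=YBWW B=OYRB L=GWOY
Query 1: F[1] = R
Query 2: B[0] = O
Query 3: L[2] = O
Query 4: B[3] = B
Query 5: U[2] = B

Answer: R O O B B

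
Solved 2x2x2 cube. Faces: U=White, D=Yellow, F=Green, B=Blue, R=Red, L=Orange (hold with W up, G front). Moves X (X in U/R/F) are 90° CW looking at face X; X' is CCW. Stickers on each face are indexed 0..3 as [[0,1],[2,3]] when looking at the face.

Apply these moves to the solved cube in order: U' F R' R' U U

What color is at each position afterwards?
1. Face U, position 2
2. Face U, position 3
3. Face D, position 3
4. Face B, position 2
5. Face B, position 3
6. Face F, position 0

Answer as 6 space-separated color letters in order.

Answer: G W B O B O

Derivation:
After move 1 (U'): U=WWWW F=OOGG R=GGRR B=RRBB L=BBOO
After move 2 (F): F=GOGO U=WWOB R=WGWR D=RGYY L=BYOY
After move 3 (R'): R=GRWW U=WBOR F=GWGB D=ROYO B=YRGB
After move 4 (R'): R=RWGW U=WGOY F=GBGR D=RWYB B=OROB
After move 5 (U): U=OWYG F=RWGR R=ORGW B=BYOB L=GBOY
After move 6 (U): U=YOGW F=ORGR R=BYGW B=GBOB L=RWOY
Query 1: U[2] = G
Query 2: U[3] = W
Query 3: D[3] = B
Query 4: B[2] = O
Query 5: B[3] = B
Query 6: F[0] = O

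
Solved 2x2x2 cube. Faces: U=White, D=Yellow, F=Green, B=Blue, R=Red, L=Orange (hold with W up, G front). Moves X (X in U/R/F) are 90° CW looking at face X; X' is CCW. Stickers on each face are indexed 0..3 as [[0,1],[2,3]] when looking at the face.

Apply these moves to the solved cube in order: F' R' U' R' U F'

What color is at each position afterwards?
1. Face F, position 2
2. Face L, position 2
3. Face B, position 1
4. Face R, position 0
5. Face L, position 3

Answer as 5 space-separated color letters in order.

After move 1 (F'): F=GGGG U=WWRR R=YRYR D=OOYY L=OWOW
After move 2 (R'): R=RRYY U=WBRB F=GWGR D=OGYG B=YBOB
After move 3 (U'): U=BBWR F=OWGR R=GWYY B=RROB L=YBOW
After move 4 (R'): R=WYGY U=BOWR F=OBGR D=OWYR B=GRGB
After move 5 (U): U=WBRO F=WYGR R=GRGY B=YBGB L=OBOW
After move 6 (F'): F=YRWG U=WBGG R=WROY D=BWYR L=OOOR
Query 1: F[2] = W
Query 2: L[2] = O
Query 3: B[1] = B
Query 4: R[0] = W
Query 5: L[3] = R

Answer: W O B W R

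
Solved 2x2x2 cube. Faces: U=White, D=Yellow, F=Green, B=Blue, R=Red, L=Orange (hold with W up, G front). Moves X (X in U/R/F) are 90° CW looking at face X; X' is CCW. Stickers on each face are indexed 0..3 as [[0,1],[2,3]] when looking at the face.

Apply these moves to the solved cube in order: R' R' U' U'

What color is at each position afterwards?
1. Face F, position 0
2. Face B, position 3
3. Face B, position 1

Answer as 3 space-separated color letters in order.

Answer: G B B

Derivation:
After move 1 (R'): R=RRRR U=WBWB F=GWGW D=YGYG B=YBYB
After move 2 (R'): R=RRRR U=WYWY F=GBGB D=YWYW B=GBGB
After move 3 (U'): U=YYWW F=OOGB R=GBRR B=RRGB L=GBOO
After move 4 (U'): U=YWYW F=GBGB R=OORR B=GBGB L=RROO
Query 1: F[0] = G
Query 2: B[3] = B
Query 3: B[1] = B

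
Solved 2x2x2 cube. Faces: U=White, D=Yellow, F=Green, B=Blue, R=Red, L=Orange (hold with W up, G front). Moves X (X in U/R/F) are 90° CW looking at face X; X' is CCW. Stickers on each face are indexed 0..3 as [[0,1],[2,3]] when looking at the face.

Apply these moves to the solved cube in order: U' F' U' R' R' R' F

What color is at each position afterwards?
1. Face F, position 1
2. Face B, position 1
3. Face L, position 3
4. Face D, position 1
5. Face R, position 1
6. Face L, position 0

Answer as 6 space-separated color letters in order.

Answer: B G B Y O R

Derivation:
After move 1 (U'): U=WWWW F=OOGG R=GGRR B=RRBB L=BBOO
After move 2 (F'): F=OGOG U=WWGR R=YGYR D=BOYY L=BWOW
After move 3 (U'): U=WRWG F=BWOG R=OGYR B=YGBB L=RROW
After move 4 (R'): R=GROY U=WBWY F=BROG D=BWYG B=YGOB
After move 5 (R'): R=RYGO U=WOWY F=BBOY D=BRYG B=GGWB
After move 6 (R'): R=YORG U=WWWG F=BOOY D=BBYY B=GGRB
After move 7 (F): F=OBYO U=WWWR R=WOGG D=RYYY L=RBOB
Query 1: F[1] = B
Query 2: B[1] = G
Query 3: L[3] = B
Query 4: D[1] = Y
Query 5: R[1] = O
Query 6: L[0] = R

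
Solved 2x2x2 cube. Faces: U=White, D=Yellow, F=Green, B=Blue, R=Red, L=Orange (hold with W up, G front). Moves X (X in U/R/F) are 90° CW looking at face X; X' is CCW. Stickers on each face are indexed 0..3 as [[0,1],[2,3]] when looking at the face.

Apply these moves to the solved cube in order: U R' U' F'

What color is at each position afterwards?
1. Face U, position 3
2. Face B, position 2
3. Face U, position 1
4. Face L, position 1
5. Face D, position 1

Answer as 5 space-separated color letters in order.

Answer: B Y O W O

Derivation:
After move 1 (U): U=WWWW F=RRGG R=BBRR B=OOBB L=GGOO
After move 2 (R'): R=BRBR U=WBWO F=RWGW D=YRYG B=YOYB
After move 3 (U'): U=BOWW F=GGGW R=RWBR B=BRYB L=YOOO
After move 4 (F'): F=GWGG U=BORB R=RWYR D=OOYG L=YWOW
Query 1: U[3] = B
Query 2: B[2] = Y
Query 3: U[1] = O
Query 4: L[1] = W
Query 5: D[1] = O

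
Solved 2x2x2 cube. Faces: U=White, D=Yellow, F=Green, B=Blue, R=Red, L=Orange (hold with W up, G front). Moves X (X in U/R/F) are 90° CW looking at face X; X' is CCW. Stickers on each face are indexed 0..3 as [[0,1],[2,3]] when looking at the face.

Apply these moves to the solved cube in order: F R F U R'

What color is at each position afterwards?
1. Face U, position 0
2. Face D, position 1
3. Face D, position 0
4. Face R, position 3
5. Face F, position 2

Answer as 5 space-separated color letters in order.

Answer: Y W R G Y

Derivation:
After move 1 (F): F=GGGG U=WWOO R=WRWR D=RRYY L=OYOY
After move 2 (R): R=WWRR U=WGOG F=GRGY D=RBYB B=OBWB
After move 3 (F): F=GGYR U=WGYY R=OWGR D=RWYB L=OROB
After move 4 (U): U=YWYG F=OWYR R=OBGR B=ORWB L=GGOB
After move 5 (R'): R=BROG U=YWYO F=OWYG D=RWYR B=BRWB
Query 1: U[0] = Y
Query 2: D[1] = W
Query 3: D[0] = R
Query 4: R[3] = G
Query 5: F[2] = Y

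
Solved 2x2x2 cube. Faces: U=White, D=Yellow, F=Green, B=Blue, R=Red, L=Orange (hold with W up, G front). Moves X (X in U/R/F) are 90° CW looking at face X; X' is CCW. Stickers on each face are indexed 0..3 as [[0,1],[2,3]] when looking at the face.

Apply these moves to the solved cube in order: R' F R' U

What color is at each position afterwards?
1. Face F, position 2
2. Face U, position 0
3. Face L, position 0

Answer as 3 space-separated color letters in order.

Answer: W O G

Derivation:
After move 1 (R'): R=RRRR U=WBWB F=GWGW D=YGYG B=YBYB
After move 2 (F): F=GGWW U=WBOO R=WRBR D=RRYG L=OYOG
After move 3 (R'): R=RRWB U=WYOY F=GBWO D=RGYW B=GBRB
After move 4 (U): U=OWYY F=RRWO R=GBWB B=OYRB L=GBOG
Query 1: F[2] = W
Query 2: U[0] = O
Query 3: L[0] = G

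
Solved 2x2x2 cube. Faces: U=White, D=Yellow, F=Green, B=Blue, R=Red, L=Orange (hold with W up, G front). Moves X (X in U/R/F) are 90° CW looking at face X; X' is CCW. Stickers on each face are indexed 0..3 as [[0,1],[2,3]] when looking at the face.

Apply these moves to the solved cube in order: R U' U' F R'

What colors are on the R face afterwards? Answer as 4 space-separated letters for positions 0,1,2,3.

Answer: O R G W

Derivation:
After move 1 (R): R=RRRR U=WGWG F=GYGY D=YBYB B=WBWB
After move 2 (U'): U=GGWW F=OOGY R=GYRR B=RRWB L=WBOO
After move 3 (U'): U=GWGW F=WBGY R=OORR B=GYWB L=RROO
After move 4 (F): F=GWYB U=GWOR R=GOWR D=ROYB L=RYOB
After move 5 (R'): R=ORGW U=GWOG F=GWYR D=RWYB B=BYOB
Query: R face = ORGW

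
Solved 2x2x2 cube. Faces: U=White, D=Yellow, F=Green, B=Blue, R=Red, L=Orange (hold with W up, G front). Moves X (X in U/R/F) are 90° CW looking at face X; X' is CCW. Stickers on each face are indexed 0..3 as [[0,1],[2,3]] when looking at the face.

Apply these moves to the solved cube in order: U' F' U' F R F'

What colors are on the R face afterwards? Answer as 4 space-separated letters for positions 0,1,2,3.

Answer: B W Y G

Derivation:
After move 1 (U'): U=WWWW F=OOGG R=GGRR B=RRBB L=BBOO
After move 2 (F'): F=OGOG U=WWGR R=YGYR D=BOYY L=BWOW
After move 3 (U'): U=WRWG F=BWOG R=OGYR B=YGBB L=RROW
After move 4 (F): F=OBGW U=WRWR R=WGGR D=YOYY L=RBOO
After move 5 (R): R=GWRG U=WBWW F=OOGY D=YBYY B=RGRB
After move 6 (F'): F=OYOG U=WBGR R=BWYG D=BOYY L=RWOW
Query: R face = BWYG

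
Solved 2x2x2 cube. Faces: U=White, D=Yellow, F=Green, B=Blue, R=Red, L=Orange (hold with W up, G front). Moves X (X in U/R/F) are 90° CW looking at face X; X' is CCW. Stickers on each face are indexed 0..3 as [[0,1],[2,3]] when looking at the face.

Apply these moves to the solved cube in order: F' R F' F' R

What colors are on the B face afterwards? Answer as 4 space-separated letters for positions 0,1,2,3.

Answer: O B G B

Derivation:
After move 1 (F'): F=GGGG U=WWRR R=YRYR D=OOYY L=OWOW
After move 2 (R): R=YYRR U=WGRG F=GOGY D=OBYB B=RBWB
After move 3 (F'): F=OYGG U=WGYR R=BYOR D=WWYB L=OGOR
After move 4 (F'): F=YGOG U=WGBO R=WYWR D=GRYB L=OROY
After move 5 (R): R=WWRY U=WGBG F=YROB D=GWYR B=OBGB
Query: B face = OBGB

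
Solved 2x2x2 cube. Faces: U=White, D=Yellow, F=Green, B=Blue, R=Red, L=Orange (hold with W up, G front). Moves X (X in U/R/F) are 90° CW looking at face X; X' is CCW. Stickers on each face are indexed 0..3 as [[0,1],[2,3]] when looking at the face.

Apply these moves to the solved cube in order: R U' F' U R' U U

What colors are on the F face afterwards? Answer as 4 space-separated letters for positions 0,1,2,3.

Answer: B W O G

Derivation:
After move 1 (R): R=RRRR U=WGWG F=GYGY D=YBYB B=WBWB
After move 2 (U'): U=GGWW F=OOGY R=GYRR B=RRWB L=WBOO
After move 3 (F'): F=OYOG U=GGGR R=BYYR D=BOYB L=WWOW
After move 4 (U): U=GGRG F=BYOG R=RRYR B=WWWB L=OYOW
After move 5 (R'): R=RRRY U=GWRW F=BGOG D=BYYG B=BWOB
After move 6 (U): U=RGWW F=RROG R=BWRY B=OYOB L=BGOW
After move 7 (U): U=WRWG F=BWOG R=OYRY B=BGOB L=RROW
Query: F face = BWOG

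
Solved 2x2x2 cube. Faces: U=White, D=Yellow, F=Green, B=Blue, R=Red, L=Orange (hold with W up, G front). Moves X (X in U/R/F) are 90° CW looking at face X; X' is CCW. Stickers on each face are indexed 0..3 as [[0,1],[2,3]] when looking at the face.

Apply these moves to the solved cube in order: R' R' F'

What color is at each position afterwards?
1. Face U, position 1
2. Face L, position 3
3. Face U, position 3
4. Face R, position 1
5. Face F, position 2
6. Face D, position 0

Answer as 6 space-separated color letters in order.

After move 1 (R'): R=RRRR U=WBWB F=GWGW D=YGYG B=YBYB
After move 2 (R'): R=RRRR U=WYWY F=GBGB D=YWYW B=GBGB
After move 3 (F'): F=BBGG U=WYRR R=WRYR D=OOYW L=OYOW
Query 1: U[1] = Y
Query 2: L[3] = W
Query 3: U[3] = R
Query 4: R[1] = R
Query 5: F[2] = G
Query 6: D[0] = O

Answer: Y W R R G O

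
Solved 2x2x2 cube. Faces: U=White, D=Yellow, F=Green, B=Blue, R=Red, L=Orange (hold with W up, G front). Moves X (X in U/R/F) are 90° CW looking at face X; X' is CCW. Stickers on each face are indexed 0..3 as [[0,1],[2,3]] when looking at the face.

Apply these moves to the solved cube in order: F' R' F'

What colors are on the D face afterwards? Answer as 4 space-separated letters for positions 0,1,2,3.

Answer: W W Y G

Derivation:
After move 1 (F'): F=GGGG U=WWRR R=YRYR D=OOYY L=OWOW
After move 2 (R'): R=RRYY U=WBRB F=GWGR D=OGYG B=YBOB
After move 3 (F'): F=WRGG U=WBRY R=GROY D=WWYG L=OBOR
Query: D face = WWYG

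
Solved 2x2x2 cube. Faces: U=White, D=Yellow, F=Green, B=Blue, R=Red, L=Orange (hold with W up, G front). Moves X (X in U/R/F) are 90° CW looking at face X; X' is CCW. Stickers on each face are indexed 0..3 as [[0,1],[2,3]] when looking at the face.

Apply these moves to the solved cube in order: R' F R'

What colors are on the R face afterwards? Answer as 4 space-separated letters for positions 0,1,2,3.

After move 1 (R'): R=RRRR U=WBWB F=GWGW D=YGYG B=YBYB
After move 2 (F): F=GGWW U=WBOO R=WRBR D=RRYG L=OYOG
After move 3 (R'): R=RRWB U=WYOY F=GBWO D=RGYW B=GBRB
Query: R face = RRWB

Answer: R R W B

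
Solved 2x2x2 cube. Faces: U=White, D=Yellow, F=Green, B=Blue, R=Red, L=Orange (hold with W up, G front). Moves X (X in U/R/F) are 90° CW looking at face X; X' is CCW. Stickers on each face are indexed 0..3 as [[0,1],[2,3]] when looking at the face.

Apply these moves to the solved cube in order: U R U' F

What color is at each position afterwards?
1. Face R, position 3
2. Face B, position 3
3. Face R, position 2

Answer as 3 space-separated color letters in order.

Answer: B B W

Derivation:
After move 1 (U): U=WWWW F=RRGG R=BBRR B=OOBB L=GGOO
After move 2 (R): R=RBRB U=WRWG F=RYGY D=YBYO B=WOWB
After move 3 (U'): U=RGWW F=GGGY R=RYRB B=RBWB L=WOOO
After move 4 (F): F=GGYG U=RGOO R=WYWB D=RRYO L=WYOB
Query 1: R[3] = B
Query 2: B[3] = B
Query 3: R[2] = W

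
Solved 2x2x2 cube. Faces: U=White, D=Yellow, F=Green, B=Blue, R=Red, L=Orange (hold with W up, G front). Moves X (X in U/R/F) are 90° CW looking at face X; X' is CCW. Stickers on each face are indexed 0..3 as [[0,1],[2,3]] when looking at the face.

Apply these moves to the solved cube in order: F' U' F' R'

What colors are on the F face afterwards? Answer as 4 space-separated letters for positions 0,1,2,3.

After move 1 (F'): F=GGGG U=WWRR R=YRYR D=OOYY L=OWOW
After move 2 (U'): U=WRWR F=OWGG R=GGYR B=YRBB L=BBOW
After move 3 (F'): F=WGOG U=WRGY R=OGOR D=BWYY L=BROW
After move 4 (R'): R=GROO U=WBGY F=WROY D=BGYG B=YRWB
Query: F face = WROY

Answer: W R O Y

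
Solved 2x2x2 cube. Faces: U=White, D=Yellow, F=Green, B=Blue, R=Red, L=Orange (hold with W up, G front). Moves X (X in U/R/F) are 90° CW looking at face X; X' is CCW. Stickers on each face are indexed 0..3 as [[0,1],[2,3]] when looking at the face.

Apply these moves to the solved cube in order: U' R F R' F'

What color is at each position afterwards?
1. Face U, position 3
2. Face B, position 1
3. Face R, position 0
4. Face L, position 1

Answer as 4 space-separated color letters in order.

After move 1 (U'): U=WWWW F=OOGG R=GGRR B=RRBB L=BBOO
After move 2 (R): R=RGRG U=WOWG F=OYGY D=YBYR B=WRWB
After move 3 (F): F=GOYY U=WOOB R=WGGG D=RRYR L=BYOB
After move 4 (R'): R=GGWG U=WWOW F=GOYB D=ROYY B=RRRB
After move 5 (F'): F=OBGY U=WWGW R=OGRG D=YBYY L=BWOO
Query 1: U[3] = W
Query 2: B[1] = R
Query 3: R[0] = O
Query 4: L[1] = W

Answer: W R O W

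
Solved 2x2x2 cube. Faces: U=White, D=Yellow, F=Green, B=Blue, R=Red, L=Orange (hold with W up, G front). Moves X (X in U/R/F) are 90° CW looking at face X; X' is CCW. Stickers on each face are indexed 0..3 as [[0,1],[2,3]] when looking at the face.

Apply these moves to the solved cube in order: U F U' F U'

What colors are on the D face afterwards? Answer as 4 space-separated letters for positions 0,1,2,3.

Answer: W G Y Y

Derivation:
After move 1 (U): U=WWWW F=RRGG R=BBRR B=OOBB L=GGOO
After move 2 (F): F=GRGR U=WWOG R=WBWR D=RBYY L=GYOY
After move 3 (U'): U=WGWO F=GYGR R=GRWR B=WBBB L=OOOY
After move 4 (F): F=GGRY U=WGYO R=WROR D=WGYY L=OROB
After move 5 (U'): U=GOWY F=ORRY R=GGOR B=WRBB L=WBOB
Query: D face = WGYY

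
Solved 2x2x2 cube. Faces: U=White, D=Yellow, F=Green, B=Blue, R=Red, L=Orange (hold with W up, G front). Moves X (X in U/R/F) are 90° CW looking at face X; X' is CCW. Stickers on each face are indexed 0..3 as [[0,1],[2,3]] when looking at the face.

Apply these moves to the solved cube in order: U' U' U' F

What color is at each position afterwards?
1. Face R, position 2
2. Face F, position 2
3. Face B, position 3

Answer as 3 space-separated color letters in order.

Answer: W G B

Derivation:
After move 1 (U'): U=WWWW F=OOGG R=GGRR B=RRBB L=BBOO
After move 2 (U'): U=WWWW F=BBGG R=OORR B=GGBB L=RROO
After move 3 (U'): U=WWWW F=RRGG R=BBRR B=OOBB L=GGOO
After move 4 (F): F=GRGR U=WWOG R=WBWR D=RBYY L=GYOY
Query 1: R[2] = W
Query 2: F[2] = G
Query 3: B[3] = B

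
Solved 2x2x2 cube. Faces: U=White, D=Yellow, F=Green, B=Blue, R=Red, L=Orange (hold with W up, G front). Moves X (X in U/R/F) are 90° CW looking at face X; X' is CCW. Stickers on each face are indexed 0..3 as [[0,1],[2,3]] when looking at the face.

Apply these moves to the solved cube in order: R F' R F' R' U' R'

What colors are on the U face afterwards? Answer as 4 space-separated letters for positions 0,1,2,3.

After move 1 (R): R=RRRR U=WGWG F=GYGY D=YBYB B=WBWB
After move 2 (F'): F=YYGG U=WGRR R=BRYR D=OOYB L=OGOW
After move 3 (R): R=YBRR U=WYRG F=YOGB D=OWYW B=RBGB
After move 4 (F'): F=OBYG U=WYYR R=WBOR D=GWYW L=OGOR
After move 5 (R'): R=BRWO U=WGYR F=OYYR D=GBYG B=WBWB
After move 6 (U'): U=GRWY F=OGYR R=OYWO B=BRWB L=WBOR
After move 7 (R'): R=YOOW U=GWWB F=ORYY D=GGYR B=GRBB
Query: U face = GWWB

Answer: G W W B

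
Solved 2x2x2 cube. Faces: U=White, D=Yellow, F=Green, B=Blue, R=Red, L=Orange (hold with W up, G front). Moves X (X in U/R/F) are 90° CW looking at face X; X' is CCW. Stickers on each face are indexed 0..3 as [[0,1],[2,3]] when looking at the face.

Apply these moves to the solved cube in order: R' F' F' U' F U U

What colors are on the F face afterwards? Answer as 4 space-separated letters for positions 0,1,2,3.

After move 1 (R'): R=RRRR U=WBWB F=GWGW D=YGYG B=YBYB
After move 2 (F'): F=WWGG U=WBRR R=GRYR D=OOYG L=OBOW
After move 3 (F'): F=WGWG U=WBGY R=OROR D=BWYG L=OROR
After move 4 (U'): U=BYWG F=ORWG R=WGOR B=ORYB L=YBOR
After move 5 (F): F=WOGR U=BYRB R=WGGR D=OWYG L=YBOW
After move 6 (U): U=RBBY F=WGGR R=ORGR B=YBYB L=WOOW
After move 7 (U): U=BRYB F=ORGR R=YBGR B=WOYB L=WGOW
Query: F face = ORGR

Answer: O R G R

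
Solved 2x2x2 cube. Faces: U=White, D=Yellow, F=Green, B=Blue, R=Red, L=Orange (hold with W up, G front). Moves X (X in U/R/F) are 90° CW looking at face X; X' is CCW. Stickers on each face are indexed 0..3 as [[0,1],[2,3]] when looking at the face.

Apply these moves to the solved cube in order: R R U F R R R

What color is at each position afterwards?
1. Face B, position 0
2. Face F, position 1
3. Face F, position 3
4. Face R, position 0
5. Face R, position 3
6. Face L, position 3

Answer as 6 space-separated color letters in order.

After move 1 (R): R=RRRR U=WGWG F=GYGY D=YBYB B=WBWB
After move 2 (R): R=RRRR U=WYWY F=GBGB D=YWYW B=GBGB
After move 3 (U): U=WWYY F=RRGB R=GBRR B=OOGB L=GBOO
After move 4 (F): F=GRBR U=WWOB R=YBYR D=RGYW L=GYOW
After move 5 (R): R=YYRB U=WROR F=GGBW D=RGYO B=BOWB
After move 6 (R): R=RYBY U=WGOW F=GGBO D=RWYB B=RORB
After move 7 (R): R=BRYY U=WGOO F=GWBB D=RRYR B=WOGB
Query 1: B[0] = W
Query 2: F[1] = W
Query 3: F[3] = B
Query 4: R[0] = B
Query 5: R[3] = Y
Query 6: L[3] = W

Answer: W W B B Y W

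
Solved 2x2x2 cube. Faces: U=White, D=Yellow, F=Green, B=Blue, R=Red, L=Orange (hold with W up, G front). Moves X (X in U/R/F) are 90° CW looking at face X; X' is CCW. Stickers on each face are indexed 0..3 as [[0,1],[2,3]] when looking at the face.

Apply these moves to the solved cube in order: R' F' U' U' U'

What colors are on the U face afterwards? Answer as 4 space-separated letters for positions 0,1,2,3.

After move 1 (R'): R=RRRR U=WBWB F=GWGW D=YGYG B=YBYB
After move 2 (F'): F=WWGG U=WBRR R=GRYR D=OOYG L=OBOW
After move 3 (U'): U=BRWR F=OBGG R=WWYR B=GRYB L=YBOW
After move 4 (U'): U=RRBW F=YBGG R=OBYR B=WWYB L=GROW
After move 5 (U'): U=RWRB F=GRGG R=YBYR B=OBYB L=WWOW
Query: U face = RWRB

Answer: R W R B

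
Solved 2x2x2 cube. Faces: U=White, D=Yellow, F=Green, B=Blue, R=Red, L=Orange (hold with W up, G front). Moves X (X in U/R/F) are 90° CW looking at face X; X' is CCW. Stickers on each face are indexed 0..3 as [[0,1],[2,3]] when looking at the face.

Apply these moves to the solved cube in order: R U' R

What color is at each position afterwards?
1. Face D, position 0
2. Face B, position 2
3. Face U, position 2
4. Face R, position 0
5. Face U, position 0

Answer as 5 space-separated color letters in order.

Answer: Y G W R G

Derivation:
After move 1 (R): R=RRRR U=WGWG F=GYGY D=YBYB B=WBWB
After move 2 (U'): U=GGWW F=OOGY R=GYRR B=RRWB L=WBOO
After move 3 (R): R=RGRY U=GOWY F=OBGB D=YWYR B=WRGB
Query 1: D[0] = Y
Query 2: B[2] = G
Query 3: U[2] = W
Query 4: R[0] = R
Query 5: U[0] = G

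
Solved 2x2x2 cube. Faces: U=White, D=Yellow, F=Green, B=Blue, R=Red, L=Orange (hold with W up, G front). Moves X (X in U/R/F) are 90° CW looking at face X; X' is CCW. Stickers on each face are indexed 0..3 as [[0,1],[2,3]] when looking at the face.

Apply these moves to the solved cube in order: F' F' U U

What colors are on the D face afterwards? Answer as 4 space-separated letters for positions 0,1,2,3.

After move 1 (F'): F=GGGG U=WWRR R=YRYR D=OOYY L=OWOW
After move 2 (F'): F=GGGG U=WWYY R=OROR D=WWYY L=OROR
After move 3 (U): U=YWYW F=ORGG R=BBOR B=ORBB L=GGOR
After move 4 (U): U=YYWW F=BBGG R=OROR B=GGBB L=OROR
Query: D face = WWYY

Answer: W W Y Y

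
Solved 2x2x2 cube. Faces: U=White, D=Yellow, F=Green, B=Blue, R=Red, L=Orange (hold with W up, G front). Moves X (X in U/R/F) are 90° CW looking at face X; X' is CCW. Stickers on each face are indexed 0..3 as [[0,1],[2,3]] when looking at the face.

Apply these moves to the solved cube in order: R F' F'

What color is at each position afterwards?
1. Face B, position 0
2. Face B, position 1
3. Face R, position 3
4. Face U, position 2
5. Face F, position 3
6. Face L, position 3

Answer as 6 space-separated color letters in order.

Answer: W B R B G R

Derivation:
After move 1 (R): R=RRRR U=WGWG F=GYGY D=YBYB B=WBWB
After move 2 (F'): F=YYGG U=WGRR R=BRYR D=OOYB L=OGOW
After move 3 (F'): F=YGYG U=WGBY R=OROR D=GWYB L=OROR
Query 1: B[0] = W
Query 2: B[1] = B
Query 3: R[3] = R
Query 4: U[2] = B
Query 5: F[3] = G
Query 6: L[3] = R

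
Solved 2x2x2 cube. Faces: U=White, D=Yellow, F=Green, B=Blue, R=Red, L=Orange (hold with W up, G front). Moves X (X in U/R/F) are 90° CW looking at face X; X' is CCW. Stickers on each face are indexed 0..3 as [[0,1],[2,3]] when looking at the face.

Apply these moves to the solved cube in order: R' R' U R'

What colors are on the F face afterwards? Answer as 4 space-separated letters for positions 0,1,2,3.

After move 1 (R'): R=RRRR U=WBWB F=GWGW D=YGYG B=YBYB
After move 2 (R'): R=RRRR U=WYWY F=GBGB D=YWYW B=GBGB
After move 3 (U): U=WWYY F=RRGB R=GBRR B=OOGB L=GBOO
After move 4 (R'): R=BRGR U=WGYO F=RWGY D=YRYB B=WOWB
Query: F face = RWGY

Answer: R W G Y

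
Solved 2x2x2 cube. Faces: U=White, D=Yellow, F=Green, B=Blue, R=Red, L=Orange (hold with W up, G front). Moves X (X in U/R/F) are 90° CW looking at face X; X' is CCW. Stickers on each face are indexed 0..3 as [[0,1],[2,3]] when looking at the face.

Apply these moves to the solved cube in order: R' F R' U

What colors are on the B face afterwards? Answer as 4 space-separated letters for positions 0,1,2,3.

Answer: O Y R B

Derivation:
After move 1 (R'): R=RRRR U=WBWB F=GWGW D=YGYG B=YBYB
After move 2 (F): F=GGWW U=WBOO R=WRBR D=RRYG L=OYOG
After move 3 (R'): R=RRWB U=WYOY F=GBWO D=RGYW B=GBRB
After move 4 (U): U=OWYY F=RRWO R=GBWB B=OYRB L=GBOG
Query: B face = OYRB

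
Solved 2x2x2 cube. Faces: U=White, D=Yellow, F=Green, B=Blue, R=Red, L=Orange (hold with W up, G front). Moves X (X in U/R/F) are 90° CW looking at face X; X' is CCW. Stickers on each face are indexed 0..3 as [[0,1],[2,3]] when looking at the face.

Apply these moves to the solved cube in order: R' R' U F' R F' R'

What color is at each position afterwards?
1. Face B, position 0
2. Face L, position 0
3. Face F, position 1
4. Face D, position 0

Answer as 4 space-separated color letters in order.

Answer: O G B Y

Derivation:
After move 1 (R'): R=RRRR U=WBWB F=GWGW D=YGYG B=YBYB
After move 2 (R'): R=RRRR U=WYWY F=GBGB D=YWYW B=GBGB
After move 3 (U): U=WWYY F=RRGB R=GBRR B=OOGB L=GBOO
After move 4 (F'): F=RBRG U=WWGR R=WBYR D=BOYW L=GYOY
After move 5 (R): R=YWRB U=WBGG F=RORW D=BGYO B=ROWB
After move 6 (F'): F=OWRR U=WBYR R=GWBB D=YYYO L=GGOG
After move 7 (R'): R=WBGB U=WWYR F=OBRR D=YWYR B=OOYB
Query 1: B[0] = O
Query 2: L[0] = G
Query 3: F[1] = B
Query 4: D[0] = Y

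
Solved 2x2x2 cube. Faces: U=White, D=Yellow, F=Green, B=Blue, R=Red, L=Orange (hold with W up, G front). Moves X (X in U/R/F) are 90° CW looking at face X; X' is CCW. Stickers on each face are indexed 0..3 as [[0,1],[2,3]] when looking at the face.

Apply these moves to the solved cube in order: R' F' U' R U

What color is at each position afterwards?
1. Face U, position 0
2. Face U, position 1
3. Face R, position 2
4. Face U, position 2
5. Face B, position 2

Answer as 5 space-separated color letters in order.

After move 1 (R'): R=RRRR U=WBWB F=GWGW D=YGYG B=YBYB
After move 2 (F'): F=WWGG U=WBRR R=GRYR D=OOYG L=OBOW
After move 3 (U'): U=BRWR F=OBGG R=WWYR B=GRYB L=YBOW
After move 4 (R): R=YWRW U=BBWG F=OOGG D=OYYG B=RRRB
After move 5 (U): U=WBGB F=YWGG R=RRRW B=YBRB L=OOOW
Query 1: U[0] = W
Query 2: U[1] = B
Query 3: R[2] = R
Query 4: U[2] = G
Query 5: B[2] = R

Answer: W B R G R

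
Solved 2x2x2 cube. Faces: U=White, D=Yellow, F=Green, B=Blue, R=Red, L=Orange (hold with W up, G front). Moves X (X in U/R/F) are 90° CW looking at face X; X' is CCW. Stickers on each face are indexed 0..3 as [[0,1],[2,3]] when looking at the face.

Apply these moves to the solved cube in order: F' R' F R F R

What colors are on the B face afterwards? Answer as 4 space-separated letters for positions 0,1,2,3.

Answer: O B G B

Derivation:
After move 1 (F'): F=GGGG U=WWRR R=YRYR D=OOYY L=OWOW
After move 2 (R'): R=RRYY U=WBRB F=GWGR D=OGYG B=YBOB
After move 3 (F): F=GGRW U=WBWW R=RRBY D=YRYG L=OOOG
After move 4 (R): R=BRYR U=WGWW F=GRRG D=YOYY B=WBBB
After move 5 (F): F=RGGR U=WGGO R=WRWR D=YBYY L=OYOO
After move 6 (R): R=WWRR U=WGGR F=RBGY D=YBYW B=OBGB
Query: B face = OBGB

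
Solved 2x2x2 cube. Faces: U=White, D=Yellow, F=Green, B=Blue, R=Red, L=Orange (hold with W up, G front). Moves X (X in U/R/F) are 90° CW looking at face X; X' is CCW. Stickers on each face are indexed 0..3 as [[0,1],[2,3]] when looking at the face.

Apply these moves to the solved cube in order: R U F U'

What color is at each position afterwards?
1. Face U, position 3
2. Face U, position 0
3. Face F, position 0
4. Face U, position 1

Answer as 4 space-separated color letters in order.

Answer: O W G Y

Derivation:
After move 1 (R): R=RRRR U=WGWG F=GYGY D=YBYB B=WBWB
After move 2 (U): U=WWGG F=RRGY R=WBRR B=OOWB L=GYOO
After move 3 (F): F=GRYR U=WWOY R=GBGR D=RWYB L=GYOB
After move 4 (U'): U=WYWO F=GYYR R=GRGR B=GBWB L=OOOB
Query 1: U[3] = O
Query 2: U[0] = W
Query 3: F[0] = G
Query 4: U[1] = Y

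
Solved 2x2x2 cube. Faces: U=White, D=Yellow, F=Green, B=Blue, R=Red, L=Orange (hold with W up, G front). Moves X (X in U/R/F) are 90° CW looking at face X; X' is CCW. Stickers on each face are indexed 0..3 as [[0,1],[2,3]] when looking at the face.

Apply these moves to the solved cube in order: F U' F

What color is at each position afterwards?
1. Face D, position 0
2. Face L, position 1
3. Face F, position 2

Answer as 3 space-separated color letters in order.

Answer: W R G

Derivation:
After move 1 (F): F=GGGG U=WWOO R=WRWR D=RRYY L=OYOY
After move 2 (U'): U=WOWO F=OYGG R=GGWR B=WRBB L=BBOY
After move 3 (F): F=GOGY U=WOYB R=WGOR D=WGYY L=BROR
Query 1: D[0] = W
Query 2: L[1] = R
Query 3: F[2] = G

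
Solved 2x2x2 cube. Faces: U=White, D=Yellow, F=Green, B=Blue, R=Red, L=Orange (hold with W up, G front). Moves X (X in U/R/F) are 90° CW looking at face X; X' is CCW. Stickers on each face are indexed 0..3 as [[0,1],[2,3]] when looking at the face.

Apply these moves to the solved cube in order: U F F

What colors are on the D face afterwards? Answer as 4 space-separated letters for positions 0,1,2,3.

Answer: W W Y Y

Derivation:
After move 1 (U): U=WWWW F=RRGG R=BBRR B=OOBB L=GGOO
After move 2 (F): F=GRGR U=WWOG R=WBWR D=RBYY L=GYOY
After move 3 (F): F=GGRR U=WWYY R=OBGR D=WWYY L=GROB
Query: D face = WWYY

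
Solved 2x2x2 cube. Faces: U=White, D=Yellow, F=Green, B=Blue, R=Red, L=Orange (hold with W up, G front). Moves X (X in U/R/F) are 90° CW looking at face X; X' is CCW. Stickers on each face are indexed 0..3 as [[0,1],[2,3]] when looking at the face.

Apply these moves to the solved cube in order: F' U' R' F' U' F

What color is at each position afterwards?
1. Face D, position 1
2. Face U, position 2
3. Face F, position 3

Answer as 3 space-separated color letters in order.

After move 1 (F'): F=GGGG U=WWRR R=YRYR D=OOYY L=OWOW
After move 2 (U'): U=WRWR F=OWGG R=GGYR B=YRBB L=BBOW
After move 3 (R'): R=GRGY U=WBWY F=ORGR D=OWYG B=YROB
After move 4 (F'): F=RROG U=WBGG R=WROY D=BWYG L=BYOW
After move 5 (U'): U=BGWG F=BYOG R=RROY B=WROB L=YROW
After move 6 (F): F=OBGY U=BGWR R=WRGY D=ORYG L=YBOW
Query 1: D[1] = R
Query 2: U[2] = W
Query 3: F[3] = Y

Answer: R W Y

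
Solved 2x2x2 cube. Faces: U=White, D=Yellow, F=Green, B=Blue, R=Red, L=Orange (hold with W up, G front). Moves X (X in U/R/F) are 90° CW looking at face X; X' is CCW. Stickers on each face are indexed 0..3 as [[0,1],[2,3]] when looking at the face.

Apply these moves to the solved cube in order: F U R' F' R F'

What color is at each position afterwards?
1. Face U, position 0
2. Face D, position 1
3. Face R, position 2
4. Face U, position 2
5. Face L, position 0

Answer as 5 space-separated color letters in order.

Answer: O O G R G

Derivation:
After move 1 (F): F=GGGG U=WWOO R=WRWR D=RRYY L=OYOY
After move 2 (U): U=OWOW F=WRGG R=BBWR B=OYBB L=GGOY
After move 3 (R'): R=BRBW U=OBOO F=WWGW D=RRYG B=YYRB
After move 4 (F'): F=WWWG U=OBBB R=RRRW D=GYYG L=GOOO
After move 5 (R): R=RRWR U=OWBG F=WYWG D=GRYY B=BYBB
After move 6 (F'): F=YGWW U=OWRW R=RRGR D=OOYY L=GGOB
Query 1: U[0] = O
Query 2: D[1] = O
Query 3: R[2] = G
Query 4: U[2] = R
Query 5: L[0] = G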